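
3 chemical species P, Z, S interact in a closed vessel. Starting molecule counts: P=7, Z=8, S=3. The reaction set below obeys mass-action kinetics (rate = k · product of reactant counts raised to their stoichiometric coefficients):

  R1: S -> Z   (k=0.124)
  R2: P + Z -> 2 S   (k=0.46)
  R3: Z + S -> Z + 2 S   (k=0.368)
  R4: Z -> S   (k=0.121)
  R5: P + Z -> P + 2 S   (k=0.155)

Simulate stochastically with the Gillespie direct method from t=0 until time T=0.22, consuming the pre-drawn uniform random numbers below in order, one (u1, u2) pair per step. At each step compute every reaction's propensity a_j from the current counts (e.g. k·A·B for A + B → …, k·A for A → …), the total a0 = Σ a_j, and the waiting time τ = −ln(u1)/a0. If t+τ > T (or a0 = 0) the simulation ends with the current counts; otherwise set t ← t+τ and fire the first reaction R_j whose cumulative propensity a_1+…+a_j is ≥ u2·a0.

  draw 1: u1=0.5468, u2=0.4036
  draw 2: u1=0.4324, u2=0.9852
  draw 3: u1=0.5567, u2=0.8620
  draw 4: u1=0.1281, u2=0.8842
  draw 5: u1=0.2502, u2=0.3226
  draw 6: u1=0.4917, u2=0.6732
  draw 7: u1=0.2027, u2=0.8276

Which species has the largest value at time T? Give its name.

t=0.000: P=7 Z=8 S=3
Draw 1: a1=0.372, a2=25.760, a3=8.832, a4=0.968, a5=8.680, a0=44.612; τ=−ln(0.5468)/44.612=0.014 → t=0.014; u2·a0=0.4036·44.612=18.005; a1=0.372 < 18.005 ≤ a1+a2=26.132 → R2 fires; P=6 Z=7 S=5
Draw 2: a1=0.620, a2=19.320, a3=12.880, a4=0.847, a5=6.510, a0=40.177; τ=−ln(0.4324)/40.177=0.021 → t=0.034; u2·a0=0.9852·40.177=39.582; a1+…+a4=33.667 < 39.582 ≤ a1+…+a5=40.177 → R5 fires; P=6 Z=6 S=7
Draw 3: a1=0.868, a2=16.560, a3=15.456, a4=0.726, a5=5.580, a0=39.190; τ=−ln(0.5567)/39.190=0.015 → t=0.049; u2·a0=0.8620·39.190=33.782; a1+…+a4=33.610 < 33.782 ≤ a1+…+a5=39.190 → R5 fires; P=6 Z=5 S=9
Draw 4: a1=1.116, a2=13.800, a3=16.560, a4=0.605, a5=4.650, a0=36.731; τ=−ln(0.1281)/36.731=0.056 → t=0.105; u2·a0=0.8842·36.731=32.478; a1+…+a4=32.081 < 32.478 ≤ a1+…+a5=36.731 → R5 fires; P=6 Z=4 S=11
Draw 5: a1=1.364, a2=11.040, a3=16.192, a4=0.484, a5=3.720, a0=32.800; τ=−ln(0.2502)/32.800=0.042 → t=0.148; u2·a0=0.3226·32.800=10.581; a1=1.364 < 10.581 ≤ a1+a2=12.404 → R2 fires; P=5 Z=3 S=13
Draw 6: a1=1.612, a2=6.900, a3=14.352, a4=0.363, a5=2.325, a0=25.552; τ=−ln(0.4917)/25.552=0.028 → t=0.175; u2·a0=0.6732·25.552=17.202; a1+a2=8.512 < 17.202 ≤ a1+…+a3=22.864 → R3 fires; P=5 Z=3 S=14
Draw 7: a1=1.736, a2=6.900, a3=15.456, a4=0.363, a5=2.325, a0=26.780; τ=−ln(0.2027)/26.780=0.060 → t=0.235 > T=0.22: stop.
At T=0.22: P=5 Z=3 S=14; the largest is S.

Dominant species at T: S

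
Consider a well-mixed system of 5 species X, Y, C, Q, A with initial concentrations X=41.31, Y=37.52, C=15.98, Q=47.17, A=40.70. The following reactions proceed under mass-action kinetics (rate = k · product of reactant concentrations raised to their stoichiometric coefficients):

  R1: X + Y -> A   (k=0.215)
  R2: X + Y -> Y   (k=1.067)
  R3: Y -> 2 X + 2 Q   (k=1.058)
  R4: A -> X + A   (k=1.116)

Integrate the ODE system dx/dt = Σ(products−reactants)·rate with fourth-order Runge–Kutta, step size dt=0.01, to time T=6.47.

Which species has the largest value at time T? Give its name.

RK4 with dt=0.01: 647 steps to T=6.47. Trajectory (selected grid times):
t=0.00: X=41.31 Y=37.52 C=15.98 Q=47.17 A=40.70
t=0.72: X=7.32 Y=7.14 C=15.98 Q=73.48 A=57.93
t=1.44: X=31.54 Y=0.26 C=15.98 Q=77.56 A=62.76
t=2.16: X=80.81 Y=0.00 C=15.98 Q=77.62 A=63.00
t=2.88: X=131.42 Y=0.00 C=15.98 Q=77.62 A=63.00
t=3.59: X=181.34 Y=0.00 C=15.98 Q=77.62 A=63.00
t=4.31: X=231.96 Y=0.00 C=15.98 Q=77.62 A=63.00
t=5.03: X=282.58 Y=0.00 C=15.98 Q=77.62 A=63.00
t=5.75: X=333.19 Y=0.00 C=15.98 Q=77.62 A=63.00
t=6.47: X=383.81 Y=0.00 C=15.98 Q=77.62 A=63.00
At T=6.47: X=383.81 Y=0.00 C=15.98 Q=77.62 A=63.00; the largest is X.

Dominant species at T: X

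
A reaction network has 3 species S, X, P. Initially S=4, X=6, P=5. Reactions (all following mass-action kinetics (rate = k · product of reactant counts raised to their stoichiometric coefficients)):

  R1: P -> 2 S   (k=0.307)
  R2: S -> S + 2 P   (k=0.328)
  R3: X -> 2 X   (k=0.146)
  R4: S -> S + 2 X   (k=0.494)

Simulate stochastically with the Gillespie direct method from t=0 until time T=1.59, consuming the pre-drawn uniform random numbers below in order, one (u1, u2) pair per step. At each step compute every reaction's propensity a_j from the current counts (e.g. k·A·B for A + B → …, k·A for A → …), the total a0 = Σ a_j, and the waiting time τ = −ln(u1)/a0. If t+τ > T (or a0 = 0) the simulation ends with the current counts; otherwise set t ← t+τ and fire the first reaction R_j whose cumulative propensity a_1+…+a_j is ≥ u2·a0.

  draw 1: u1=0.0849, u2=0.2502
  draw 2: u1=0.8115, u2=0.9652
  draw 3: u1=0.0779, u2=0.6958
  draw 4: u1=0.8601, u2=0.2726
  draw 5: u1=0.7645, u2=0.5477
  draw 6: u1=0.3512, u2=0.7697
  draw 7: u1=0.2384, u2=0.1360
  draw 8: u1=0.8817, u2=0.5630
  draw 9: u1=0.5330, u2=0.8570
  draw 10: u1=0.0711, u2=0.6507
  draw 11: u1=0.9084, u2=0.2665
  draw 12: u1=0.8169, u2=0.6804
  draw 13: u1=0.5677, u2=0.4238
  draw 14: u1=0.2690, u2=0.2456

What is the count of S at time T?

S at T = 8

t=0.000: S=4 X=6 P=5
Draw 1: a1=1.535, a2=1.312, a3=0.876, a4=1.976, a0=5.699; τ=−ln(0.0849)/5.699=0.433 → t=0.433; u2·a0=0.2502·5.699=1.426 ≤ a1=1.535 → R1 fires; S=6 X=6 P=4
Draw 2: a1=1.228, a2=1.968, a3=0.876, a4=2.964, a0=7.036; τ=−ln(0.8115)/7.036=0.030 → t=0.462; u2·a0=0.9652·7.036=6.791; a1+…+a3=4.072 < 6.791 ≤ a1+…+a4=7.036 → R4 fires; S=6 X=8 P=4
Draw 3: a1=1.228, a2=1.968, a3=1.168, a4=2.964, a0=7.328; τ=−ln(0.0779)/7.328=0.348 → t=0.811; u2·a0=0.6958·7.328=5.099; a1+…+a3=4.364 < 5.099 ≤ a1+…+a4=7.328 → R4 fires; S=6 X=10 P=4
Draw 4: a1=1.228, a2=1.968, a3=1.460, a4=2.964, a0=7.620; τ=−ln(0.8601)/7.620=0.020 → t=0.831; u2·a0=0.2726·7.620=2.077; a1=1.228 < 2.077 ≤ a1+a2=3.196 → R2 fires; S=6 X=10 P=6
Draw 5: a1=1.842, a2=1.968, a3=1.460, a4=2.964, a0=8.234; τ=−ln(0.7645)/8.234=0.033 → t=0.863; u2·a0=0.5477·8.234=4.510; a1+a2=3.810 < 4.510 ≤ a1+…+a3=5.270 → R3 fires; S=6 X=11 P=6
Draw 6: a1=1.842, a2=1.968, a3=1.606, a4=2.964, a0=8.380; τ=−ln(0.3512)/8.380=0.125 → t=0.988; u2·a0=0.7697·8.380=6.450; a1+…+a3=5.416 < 6.450 ≤ a1+…+a4=8.380 → R4 fires; S=6 X=13 P=6
Draw 7: a1=1.842, a2=1.968, a3=1.898, a4=2.964, a0=8.672; τ=−ln(0.2384)/8.672=0.165 → t=1.153; u2·a0=0.1360·8.672=1.179 ≤ a1=1.842 → R1 fires; S=8 X=13 P=5
Draw 8: a1=1.535, a2=2.624, a3=1.898, a4=3.952, a0=10.009; τ=−ln(0.8817)/10.009=0.013 → t=1.166; u2·a0=0.5630·10.009=5.635; a1+a2=4.159 < 5.635 ≤ a1+…+a3=6.057 → R3 fires; S=8 X=14 P=5
Draw 9: a1=1.535, a2=2.624, a3=2.044, a4=3.952, a0=10.155; τ=−ln(0.5330)/10.155=0.062 → t=1.228; u2·a0=0.8570·10.155=8.703; a1+…+a3=6.203 < 8.703 ≤ a1+…+a4=10.155 → R4 fires; S=8 X=16 P=5
Draw 10: a1=1.535, a2=2.624, a3=2.336, a4=3.952, a0=10.447; τ=−ln(0.0711)/10.447=0.253 → t=1.481; u2·a0=0.6507·10.447=6.798; a1+…+a3=6.495 < 6.798 ≤ a1+…+a4=10.447 → R4 fires; S=8 X=18 P=5
Draw 11: a1=1.535, a2=2.624, a3=2.628, a4=3.952, a0=10.739; τ=−ln(0.9084)/10.739=0.009 → t=1.490; u2·a0=0.2665·10.739=2.862; a1=1.535 < 2.862 ≤ a1+a2=4.159 → R2 fires; S=8 X=18 P=7
Draw 12: a1=2.149, a2=2.624, a3=2.628, a4=3.952, a0=11.353; τ=−ln(0.8169)/11.353=0.018 → t=1.508; u2·a0=0.6804·11.353=7.725; a1+…+a3=7.401 < 7.725 ≤ a1+…+a4=11.353 → R4 fires; S=8 X=20 P=7
Draw 13: a1=2.149, a2=2.624, a3=2.920, a4=3.952, a0=11.645; τ=−ln(0.5677)/11.645=0.049 → t=1.556; u2·a0=0.4238·11.645=4.935; a1+a2=4.773 < 4.935 ≤ a1+…+a3=7.693 → R3 fires; S=8 X=21 P=7
Draw 14: a1=2.149, a2=2.624, a3=3.066, a4=3.952, a0=11.791; τ=−ln(0.2690)/11.791=0.111 → t=1.668 > T=1.59: stop.
Read off S at T=1.59: 8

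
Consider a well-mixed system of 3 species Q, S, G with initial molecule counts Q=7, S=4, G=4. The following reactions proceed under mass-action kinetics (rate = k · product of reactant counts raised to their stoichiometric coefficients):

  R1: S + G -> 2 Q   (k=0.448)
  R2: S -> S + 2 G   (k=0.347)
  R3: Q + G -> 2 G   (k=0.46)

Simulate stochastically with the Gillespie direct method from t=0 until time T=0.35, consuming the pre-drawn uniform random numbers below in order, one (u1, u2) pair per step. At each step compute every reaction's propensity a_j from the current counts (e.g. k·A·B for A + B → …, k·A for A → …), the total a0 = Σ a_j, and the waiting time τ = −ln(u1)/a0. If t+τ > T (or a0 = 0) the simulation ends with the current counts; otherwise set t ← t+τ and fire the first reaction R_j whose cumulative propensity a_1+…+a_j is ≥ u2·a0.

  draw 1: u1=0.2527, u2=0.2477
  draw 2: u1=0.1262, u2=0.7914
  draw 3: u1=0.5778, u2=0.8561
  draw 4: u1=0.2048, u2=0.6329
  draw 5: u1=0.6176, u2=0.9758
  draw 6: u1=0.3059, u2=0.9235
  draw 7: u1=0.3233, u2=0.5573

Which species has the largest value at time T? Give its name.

t=0.000: Q=7 S=4 G=4
Draw 1: a1=7.168, a2=1.388, a3=12.880, a0=21.436; τ=−ln(0.2527)/21.436=0.064 → t=0.064; u2·a0=0.2477·21.436=5.310 ≤ a1=7.168 → R1 fires; Q=9 S=3 G=3
Draw 2: a1=4.032, a2=1.041, a3=12.420, a0=17.493; τ=−ln(0.1262)/17.493=0.118 → t=0.182; u2·a0=0.7914·17.493=13.844; a1+a2=5.073 < 13.844 ≤ a1+…+a3=17.493 → R3 fires; Q=8 S=3 G=4
Draw 3: a1=5.376, a2=1.041, a3=14.720, a0=21.137; τ=−ln(0.5778)/21.137=0.026 → t=0.208; u2·a0=0.8561·21.137=18.095; a1+a2=6.417 < 18.095 ≤ a1+…+a3=21.137 → R3 fires; Q=7 S=3 G=5
Draw 4: a1=6.720, a2=1.041, a3=16.100, a0=23.861; τ=−ln(0.2048)/23.861=0.066 → t=0.275; u2·a0=0.6329·23.861=15.102; a1+a2=7.761 < 15.102 ≤ a1+…+a3=23.861 → R3 fires; Q=6 S=3 G=6
Draw 5: a1=8.064, a2=1.041, a3=16.560, a0=25.665; τ=−ln(0.6176)/25.665=0.019 → t=0.294; u2·a0=0.9758·25.665=25.044; a1+a2=9.105 < 25.044 ≤ a1+…+a3=25.665 → R3 fires; Q=5 S=3 G=7
Draw 6: a1=9.408, a2=1.041, a3=16.100, a0=26.549; τ=−ln(0.3059)/26.549=0.045 → t=0.338; u2·a0=0.9235·26.549=24.518; a1+a2=10.449 < 24.518 ≤ a1+…+a3=26.549 → R3 fires; Q=4 S=3 G=8
Draw 7: a1=10.752, a2=1.041, a3=14.720, a0=26.513; τ=−ln(0.3233)/26.513=0.043 → t=0.381 > T=0.35: stop.
At T=0.35: Q=4 S=3 G=8; the largest is G.

Dominant species at T: G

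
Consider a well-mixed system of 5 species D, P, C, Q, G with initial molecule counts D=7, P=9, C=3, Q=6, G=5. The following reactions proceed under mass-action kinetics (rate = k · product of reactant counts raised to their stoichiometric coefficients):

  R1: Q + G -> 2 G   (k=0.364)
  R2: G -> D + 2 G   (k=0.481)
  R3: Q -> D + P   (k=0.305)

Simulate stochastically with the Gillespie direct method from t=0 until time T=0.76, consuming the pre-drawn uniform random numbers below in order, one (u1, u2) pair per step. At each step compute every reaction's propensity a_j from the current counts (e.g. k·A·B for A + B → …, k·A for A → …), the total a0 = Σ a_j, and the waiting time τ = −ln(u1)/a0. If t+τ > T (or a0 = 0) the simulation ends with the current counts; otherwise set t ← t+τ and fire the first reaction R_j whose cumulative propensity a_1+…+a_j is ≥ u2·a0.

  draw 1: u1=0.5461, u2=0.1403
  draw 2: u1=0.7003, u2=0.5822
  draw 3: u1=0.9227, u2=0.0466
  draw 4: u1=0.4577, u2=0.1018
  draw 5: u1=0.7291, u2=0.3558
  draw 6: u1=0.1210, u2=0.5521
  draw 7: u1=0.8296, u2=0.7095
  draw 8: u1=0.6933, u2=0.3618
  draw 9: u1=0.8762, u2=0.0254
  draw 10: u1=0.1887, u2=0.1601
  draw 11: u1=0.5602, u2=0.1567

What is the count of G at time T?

t=0.000: D=7 P=9 C=3 Q=6 G=5
Draw 1: a1=10.920, a2=2.405, a3=1.830, a0=15.155; τ=−ln(0.5461)/15.155=0.040 → t=0.040; u2·a0=0.1403·15.155=2.126 ≤ a1=10.920 → R1 fires; D=7 P=9 C=3 Q=5 G=6
Draw 2: a1=10.920, a2=2.886, a3=1.525, a0=15.331; τ=−ln(0.7003)/15.331=0.023 → t=0.063; u2·a0=0.5822·15.331=8.926 ≤ a1=10.920 → R1 fires; D=7 P=9 C=3 Q=4 G=7
Draw 3: a1=10.192, a2=3.367, a3=1.220, a0=14.779; τ=−ln(0.9227)/14.779=0.005 → t=0.069; u2·a0=0.0466·14.779=0.689 ≤ a1=10.192 → R1 fires; D=7 P=9 C=3 Q=3 G=8
Draw 4: a1=8.736, a2=3.848, a3=0.915, a0=13.499; τ=−ln(0.4577)/13.499=0.058 → t=0.126; u2·a0=0.1018·13.499=1.374 ≤ a1=8.736 → R1 fires; D=7 P=9 C=3 Q=2 G=9
Draw 5: a1=6.552, a2=4.329, a3=0.610, a0=11.491; τ=−ln(0.7291)/11.491=0.027 → t=0.154; u2·a0=0.3558·11.491=4.088 ≤ a1=6.552 → R1 fires; D=7 P=9 C=3 Q=1 G=10
Draw 6: a1=3.640, a2=4.810, a3=0.305, a0=8.755; τ=−ln(0.1210)/8.755=0.241 → t=0.395; u2·a0=0.5521·8.755=4.834; a1=3.640 < 4.834 ≤ a1+a2=8.450 → R2 fires; D=8 P=9 C=3 Q=1 G=11
Draw 7: a1=4.004, a2=5.291, a3=0.305, a0=9.600; τ=−ln(0.8296)/9.600=0.019 → t=0.415; u2·a0=0.7095·9.600=6.811; a1=4.004 < 6.811 ≤ a1+a2=9.295 → R2 fires; D=9 P=9 C=3 Q=1 G=12
Draw 8: a1=4.368, a2=5.772, a3=0.305, a0=10.445; τ=−ln(0.6933)/10.445=0.035 → t=0.450; u2·a0=0.3618·10.445=3.779 ≤ a1=4.368 → R1 fires; D=9 P=9 C=3 Q=0 G=13
Draw 9: a1=0.000, a2=6.253, a3=0.000, a0=6.253; τ=−ln(0.8762)/6.253=0.021 → t=0.471; u2·a0=0.0254·6.253=0.159; a1=0.000 < 0.159 ≤ a1+a2=6.253 → R2 fires; D=10 P=9 C=3 Q=0 G=14
Draw 10: a1=0.000, a2=6.734, a3=0.000, a0=6.734; τ=−ln(0.1887)/6.734=0.248 → t=0.719; u2·a0=0.1601·6.734=1.078; a1=0.000 < 1.078 ≤ a1+a2=6.734 → R2 fires; D=11 P=9 C=3 Q=0 G=15
Draw 11: a1=0.000, a2=7.215, a3=0.000, a0=7.215; τ=−ln(0.5602)/7.215=0.080 → t=0.799 > T=0.76: stop.
Read off G at T=0.76: 15

G at T = 15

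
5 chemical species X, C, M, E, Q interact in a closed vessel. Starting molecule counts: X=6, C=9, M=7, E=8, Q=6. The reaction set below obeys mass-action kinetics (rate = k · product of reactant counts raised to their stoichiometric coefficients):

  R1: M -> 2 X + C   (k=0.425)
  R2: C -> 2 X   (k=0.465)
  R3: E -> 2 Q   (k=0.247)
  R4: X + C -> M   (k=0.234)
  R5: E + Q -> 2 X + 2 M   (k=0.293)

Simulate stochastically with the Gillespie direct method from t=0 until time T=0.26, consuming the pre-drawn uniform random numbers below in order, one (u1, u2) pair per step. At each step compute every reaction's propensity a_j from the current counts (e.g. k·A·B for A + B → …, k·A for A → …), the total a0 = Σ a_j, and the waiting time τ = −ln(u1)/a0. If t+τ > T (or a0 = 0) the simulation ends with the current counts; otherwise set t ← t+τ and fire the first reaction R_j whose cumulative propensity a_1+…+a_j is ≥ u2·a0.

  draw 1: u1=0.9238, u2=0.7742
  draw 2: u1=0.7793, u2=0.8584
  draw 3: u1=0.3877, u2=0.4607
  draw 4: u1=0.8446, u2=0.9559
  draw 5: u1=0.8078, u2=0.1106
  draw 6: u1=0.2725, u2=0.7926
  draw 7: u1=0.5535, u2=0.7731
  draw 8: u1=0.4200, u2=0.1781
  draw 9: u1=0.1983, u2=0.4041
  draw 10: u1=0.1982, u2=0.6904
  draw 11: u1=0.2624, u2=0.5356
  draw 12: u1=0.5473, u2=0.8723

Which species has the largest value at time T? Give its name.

t=0.000: X=6 C=9 M=7 E=8 Q=6
Draw 1: a1=2.975, a2=4.185, a3=1.976, a4=12.636, a5=14.064, a0=35.836; τ=−ln(0.9238)/35.836=0.002 → t=0.002; u2·a0=0.7742·35.836=27.744; a1+…+a4=21.772 < 27.744 ≤ a1+…+a5=35.836 → R5 fires; X=8 C=9 M=9 E=7 Q=5
Draw 2: a1=3.825, a2=4.185, a3=1.729, a4=16.848, a5=10.255, a0=36.842; τ=−ln(0.7793)/36.842=0.007 → t=0.009; u2·a0=0.8584·36.842=31.625; a1+…+a4=26.587 < 31.625 ≤ a1+…+a5=36.842 → R5 fires; X=10 C=9 M=11 E=6 Q=4
Draw 3: a1=4.675, a2=4.185, a3=1.482, a4=21.060, a5=7.032, a0=38.434; τ=−ln(0.3877)/38.434=0.025 → t=0.034; u2·a0=0.4607·38.434=17.707; a1+…+a3=10.342 < 17.707 ≤ a1+…+a4=31.402 → R4 fires; X=9 C=8 M=12 E=6 Q=4
Draw 4: a1=5.100, a2=3.720, a3=1.482, a4=16.848, a5=7.032, a0=34.182; τ=−ln(0.8446)/34.182=0.005 → t=0.039; u2·a0=0.9559·34.182=32.675; a1+…+a4=27.150 < 32.675 ≤ a1+…+a5=34.182 → R5 fires; X=11 C=8 M=14 E=5 Q=3
Draw 5: a1=5.950, a2=3.720, a3=1.235, a4=20.592, a5=4.395, a0=35.892; τ=−ln(0.8078)/35.892=0.006 → t=0.045; u2·a0=0.1106·35.892=3.970 ≤ a1=5.950 → R1 fires; X=13 C=9 M=13 E=5 Q=3
Draw 6: a1=5.525, a2=4.185, a3=1.235, a4=27.378, a5=4.395, a0=42.718; τ=−ln(0.2725)/42.718=0.030 → t=0.075; u2·a0=0.7926·42.718=33.858; a1+…+a3=10.945 < 33.858 ≤ a1+…+a4=38.323 → R4 fires; X=12 C=8 M=14 E=5 Q=3
Draw 7: a1=5.950, a2=3.720, a3=1.235, a4=22.464, a5=4.395, a0=37.764; τ=−ln(0.5535)/37.764=0.016 → t=0.091; u2·a0=0.7731·37.764=29.195; a1+…+a3=10.905 < 29.195 ≤ a1+…+a4=33.369 → R4 fires; X=11 C=7 M=15 E=5 Q=3
Draw 8: a1=6.375, a2=3.255, a3=1.235, a4=18.018, a5=4.395, a0=33.278; τ=−ln(0.4200)/33.278=0.026 → t=0.117; u2·a0=0.1781·33.278=5.927 ≤ a1=6.375 → R1 fires; X=13 C=8 M=14 E=5 Q=3
Draw 9: a1=5.950, a2=3.720, a3=1.235, a4=24.336, a5=4.395, a0=39.636; τ=−ln(0.1983)/39.636=0.041 → t=0.158; u2·a0=0.4041·39.636=16.017; a1+…+a3=10.905 < 16.017 ≤ a1+…+a4=35.241 → R4 fires; X=12 C=7 M=15 E=5 Q=3
Draw 10: a1=6.375, a2=3.255, a3=1.235, a4=19.656, a5=4.395, a0=34.916; τ=−ln(0.1982)/34.916=0.046 → t=0.204; u2·a0=0.6904·34.916=24.106; a1+…+a3=10.865 < 24.106 ≤ a1+…+a4=30.521 → R4 fires; X=11 C=6 M=16 E=5 Q=3
Draw 11: a1=6.800, a2=2.790, a3=1.235, a4=15.444, a5=4.395, a0=30.664; τ=−ln(0.2624)/30.664=0.044 → t=0.247; u2·a0=0.5356·30.664=16.424; a1+…+a3=10.825 < 16.424 ≤ a1+…+a4=26.269 → R4 fires; X=10 C=5 M=17 E=5 Q=3
Draw 12: a1=7.225, a2=2.325, a3=1.235, a4=11.700, a5=4.395, a0=26.880; τ=−ln(0.5473)/26.880=0.022 → t=0.270 > T=0.26: stop.
At T=0.26: X=10 C=5 M=17 E=5 Q=3; the largest is M.

Dominant species at T: M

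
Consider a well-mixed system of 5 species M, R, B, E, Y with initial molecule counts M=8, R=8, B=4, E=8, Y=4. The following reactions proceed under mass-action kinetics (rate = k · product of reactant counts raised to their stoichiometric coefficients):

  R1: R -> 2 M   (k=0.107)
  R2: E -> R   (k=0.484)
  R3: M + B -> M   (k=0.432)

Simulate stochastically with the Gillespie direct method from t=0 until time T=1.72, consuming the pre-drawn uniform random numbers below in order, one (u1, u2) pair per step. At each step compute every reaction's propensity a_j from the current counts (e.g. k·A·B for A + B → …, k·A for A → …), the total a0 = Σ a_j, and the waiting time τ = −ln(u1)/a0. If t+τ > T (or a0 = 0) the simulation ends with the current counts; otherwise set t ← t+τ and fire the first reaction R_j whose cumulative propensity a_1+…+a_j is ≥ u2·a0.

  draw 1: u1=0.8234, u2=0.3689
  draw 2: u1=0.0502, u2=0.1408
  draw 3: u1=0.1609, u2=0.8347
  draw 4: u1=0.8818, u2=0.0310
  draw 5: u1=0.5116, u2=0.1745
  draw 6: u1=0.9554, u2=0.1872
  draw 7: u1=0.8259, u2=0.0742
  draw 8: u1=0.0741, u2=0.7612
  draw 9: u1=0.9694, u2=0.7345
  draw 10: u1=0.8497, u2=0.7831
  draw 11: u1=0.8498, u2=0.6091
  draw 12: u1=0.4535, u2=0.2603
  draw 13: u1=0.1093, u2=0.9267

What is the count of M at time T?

M at T = 14

t=0.000: M=8 R=8 B=4 E=8 Y=4
Draw 1: a1=0.856, a2=3.872, a3=13.824, a0=18.552; τ=−ln(0.8234)/18.552=0.010 → t=0.010; u2·a0=0.3689·18.552=6.844; a1+a2=4.728 < 6.844 ≤ a1+…+a3=18.552 → R3 fires; M=8 R=8 B=3 E=8 Y=4
Draw 2: a1=0.856, a2=3.872, a3=10.368, a0=15.096; τ=−ln(0.0502)/15.096=0.198 → t=0.209; u2·a0=0.1408·15.096=2.126; a1=0.856 < 2.126 ≤ a1+a2=4.728 → R2 fires; M=8 R=9 B=3 E=7 Y=4
Draw 3: a1=0.963, a2=3.388, a3=10.368, a0=14.719; τ=−ln(0.1609)/14.719=0.124 → t=0.333; u2·a0=0.8347·14.719=12.286; a1+a2=4.351 < 12.286 ≤ a1+…+a3=14.719 → R3 fires; M=8 R=9 B=2 E=7 Y=4
Draw 4: a1=0.963, a2=3.388, a3=6.912, a0=11.263; τ=−ln(0.8818)/11.263=0.011 → t=0.344; u2·a0=0.0310·11.263=0.349 ≤ a1=0.963 → R1 fires; M=10 R=8 B=2 E=7 Y=4
Draw 5: a1=0.856, a2=3.388, a3=8.640, a0=12.884; τ=−ln(0.5116)/12.884=0.052 → t=0.396; u2·a0=0.1745·12.884=2.248; a1=0.856 < 2.248 ≤ a1+a2=4.244 → R2 fires; M=10 R=9 B=2 E=6 Y=4
Draw 6: a1=0.963, a2=2.904, a3=8.640, a0=12.507; τ=−ln(0.9554)/12.507=0.004 → t=0.400; u2·a0=0.1872·12.507=2.341; a1=0.963 < 2.341 ≤ a1+a2=3.867 → R2 fires; M=10 R=10 B=2 E=5 Y=4
Draw 7: a1=1.070, a2=2.420, a3=8.640, a0=12.130; τ=−ln(0.8259)/12.130=0.016 → t=0.415; u2·a0=0.0742·12.130=0.900 ≤ a1=1.070 → R1 fires; M=12 R=9 B=2 E=5 Y=4
Draw 8: a1=0.963, a2=2.420, a3=10.368, a0=13.751; τ=−ln(0.0741)/13.751=0.189 → t=0.605; u2·a0=0.7612·13.751=10.467; a1+a2=3.383 < 10.467 ≤ a1+…+a3=13.751 → R3 fires; M=12 R=9 B=1 E=5 Y=4
Draw 9: a1=0.963, a2=2.420, a3=5.184, a0=8.567; τ=−ln(0.9694)/8.567=0.004 → t=0.608; u2·a0=0.7345·8.567=6.292; a1+a2=3.383 < 6.292 ≤ a1+…+a3=8.567 → R3 fires; M=12 R=9 B=0 E=5 Y=4
Draw 10: a1=0.963, a2=2.420, a3=0.000, a0=3.383; τ=−ln(0.8497)/3.383=0.048 → t=0.656; u2·a0=0.7831·3.383=2.649; a1=0.963 < 2.649 ≤ a1+a2=3.383 → R2 fires; M=12 R=10 B=0 E=4 Y=4
Draw 11: a1=1.070, a2=1.936, a3=0.000, a0=3.006; τ=−ln(0.8498)/3.006=0.054 → t=0.711; u2·a0=0.6091·3.006=1.831; a1=1.070 < 1.831 ≤ a1+a2=3.006 → R2 fires; M=12 R=11 B=0 E=3 Y=4
Draw 12: a1=1.177, a2=1.452, a3=0.000, a0=2.629; τ=−ln(0.4535)/2.629=0.301 → t=1.011; u2·a0=0.2603·2.629=0.684 ≤ a1=1.177 → R1 fires; M=14 R=10 B=0 E=3 Y=4
Draw 13: a1=1.070, a2=1.452, a3=0.000, a0=2.522; τ=−ln(0.1093)/2.522=0.878 → t=1.889 > T=1.72: stop.
Read off M at T=1.72: 14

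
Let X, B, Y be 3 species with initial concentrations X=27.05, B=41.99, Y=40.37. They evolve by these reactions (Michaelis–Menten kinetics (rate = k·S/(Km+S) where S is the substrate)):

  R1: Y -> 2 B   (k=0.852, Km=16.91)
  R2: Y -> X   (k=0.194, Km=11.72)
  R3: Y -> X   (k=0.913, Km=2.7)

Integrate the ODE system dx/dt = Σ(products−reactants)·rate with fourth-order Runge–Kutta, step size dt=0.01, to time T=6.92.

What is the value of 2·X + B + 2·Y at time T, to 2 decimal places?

Value at T = 176.83

Check how each reaction changes W = 2·X + B + 2·Y (weight of products minus weight of reactants):
R1: Y -> 2 B: (1·2) − (2·1) = 2 − 2 = 0
R2: Y -> X: (2·1) − (2·1) = 2 − 2 = 0
R3: Y -> X: (2·1) − (2·1) = 2 − 2 = 0
Every reaction leaves W unchanged, so W is conserved and no simulation is needed: W(T) = W(0) = 2·27.05 + 41.99 + 2·40.37 = 176.83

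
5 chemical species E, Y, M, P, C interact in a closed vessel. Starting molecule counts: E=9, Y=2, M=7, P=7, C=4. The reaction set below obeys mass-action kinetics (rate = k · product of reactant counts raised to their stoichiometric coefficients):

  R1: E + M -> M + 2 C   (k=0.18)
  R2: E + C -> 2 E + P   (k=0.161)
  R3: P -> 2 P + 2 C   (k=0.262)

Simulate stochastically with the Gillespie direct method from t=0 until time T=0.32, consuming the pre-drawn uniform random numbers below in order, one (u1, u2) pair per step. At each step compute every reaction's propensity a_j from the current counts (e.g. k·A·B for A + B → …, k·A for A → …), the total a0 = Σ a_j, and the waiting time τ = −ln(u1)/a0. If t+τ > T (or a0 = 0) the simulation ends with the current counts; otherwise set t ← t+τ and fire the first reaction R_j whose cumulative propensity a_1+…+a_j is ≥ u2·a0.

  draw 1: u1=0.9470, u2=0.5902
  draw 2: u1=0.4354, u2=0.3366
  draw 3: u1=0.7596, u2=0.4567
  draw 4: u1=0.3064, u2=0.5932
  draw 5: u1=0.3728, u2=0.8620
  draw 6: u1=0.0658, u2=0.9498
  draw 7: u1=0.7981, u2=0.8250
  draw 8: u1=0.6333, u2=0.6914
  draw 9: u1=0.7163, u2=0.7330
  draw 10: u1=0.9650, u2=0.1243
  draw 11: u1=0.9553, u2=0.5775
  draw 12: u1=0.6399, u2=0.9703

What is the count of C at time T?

t=0.000: E=9 Y=2 M=7 P=7 C=4
Draw 1: a1=11.340, a2=5.796, a3=1.834, a0=18.970; τ=−ln(0.9470)/18.970=0.003 → t=0.003; u2·a0=0.5902·18.970=11.196 ≤ a1=11.340 → R1 fires; E=8 Y=2 M=7 P=7 C=6
Draw 2: a1=10.080, a2=7.728, a3=1.834, a0=19.642; τ=−ln(0.4354)/19.642=0.042 → t=0.045; u2·a0=0.3366·19.642=6.611 ≤ a1=10.080 → R1 fires; E=7 Y=2 M=7 P=7 C=8
Draw 3: a1=8.820, a2=9.016, a3=1.834, a0=19.670; τ=−ln(0.7596)/19.670=0.014 → t=0.059; u2·a0=0.4567·19.670=8.983; a1=8.820 < 8.983 ≤ a1+a2=17.836 → R2 fires; E=8 Y=2 M=7 P=8 C=7
Draw 4: a1=10.080, a2=9.016, a3=2.096, a0=21.192; τ=−ln(0.3064)/21.192=0.056 → t=0.115; u2·a0=0.5932·21.192=12.571; a1=10.080 < 12.571 ≤ a1+a2=19.096 → R2 fires; E=9 Y=2 M=7 P=9 C=6
Draw 5: a1=11.340, a2=8.694, a3=2.358, a0=22.392; τ=−ln(0.3728)/22.392=0.044 → t=0.159; u2·a0=0.8620·22.392=19.302; a1=11.340 < 19.302 ≤ a1+a2=20.034 → R2 fires; E=10 Y=2 M=7 P=10 C=5
Draw 6: a1=12.600, a2=8.050, a3=2.620, a0=23.270; τ=−ln(0.0658)/23.270=0.117 → t=0.276; u2·a0=0.9498·23.270=22.102; a1+a2=20.650 < 22.102 ≤ a1+…+a3=23.270 → R3 fires; E=10 Y=2 M=7 P=11 C=7
Draw 7: a1=12.600, a2=11.270, a3=2.882, a0=26.752; τ=−ln(0.7981)/26.752=0.008 → t=0.284; u2·a0=0.8250·26.752=22.070; a1=12.600 < 22.070 ≤ a1+a2=23.870 → R2 fires; E=11 Y=2 M=7 P=12 C=6
Draw 8: a1=13.860, a2=10.626, a3=3.144, a0=27.630; τ=−ln(0.6333)/27.630=0.017 → t=0.301; u2·a0=0.6914·27.630=19.103; a1=13.860 < 19.103 ≤ a1+a2=24.486 → R2 fires; E=12 Y=2 M=7 P=13 C=5
Draw 9: a1=15.120, a2=9.660, a3=3.406, a0=28.186; τ=−ln(0.7163)/28.186=0.012 → t=0.313; u2·a0=0.7330·28.186=20.660; a1=15.120 < 20.660 ≤ a1+a2=24.780 → R2 fires; E=13 Y=2 M=7 P=14 C=4
Draw 10: a1=16.380, a2=8.372, a3=3.668, a0=28.420; τ=−ln(0.9650)/28.420=0.001 → t=0.314; u2·a0=0.1243·28.420=3.533 ≤ a1=16.380 → R1 fires; E=12 Y=2 M=7 P=14 C=6
Draw 11: a1=15.120, a2=11.592, a3=3.668, a0=30.380; τ=−ln(0.9553)/30.380=0.002 → t=0.316; u2·a0=0.5775·30.380=17.544; a1=15.120 < 17.544 ≤ a1+a2=26.712 → R2 fires; E=13 Y=2 M=7 P=15 C=5
Draw 12: a1=16.380, a2=10.465, a3=3.930, a0=30.775; τ=−ln(0.6399)/30.775=0.015 → t=0.330 > T=0.32: stop.
Read off C at T=0.32: 5

C at T = 5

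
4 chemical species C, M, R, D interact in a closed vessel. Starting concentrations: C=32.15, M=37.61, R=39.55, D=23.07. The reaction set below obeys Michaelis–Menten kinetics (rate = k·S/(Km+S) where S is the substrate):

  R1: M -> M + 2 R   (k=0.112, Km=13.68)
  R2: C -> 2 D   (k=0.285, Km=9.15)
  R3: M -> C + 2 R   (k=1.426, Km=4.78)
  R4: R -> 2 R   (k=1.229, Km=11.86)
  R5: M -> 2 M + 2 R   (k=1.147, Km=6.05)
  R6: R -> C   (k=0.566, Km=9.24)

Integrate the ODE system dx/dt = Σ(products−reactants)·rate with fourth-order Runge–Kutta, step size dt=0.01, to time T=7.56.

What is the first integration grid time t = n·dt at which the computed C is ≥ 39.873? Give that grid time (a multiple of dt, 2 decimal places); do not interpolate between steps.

RK4 with dt=0.01: 756 steps to T=7.56. Trajectory (selected grid times):
t=0.00: C=32.15 M=37.61 R=39.55 D=23.07
t=0.84: C=33.41 M=37.38 R=43.89 D=23.44
t=1.68: C=34.68 M=37.14 R=48.23 D=23.82
t=2.52: C=35.96 M=36.91 R=52.58 D=24.20
t=3.36: C=37.23 M=36.68 R=56.93 D=24.58
t=4.20: C=38.51 M=36.45 R=61.29 D=24.97
t=5.04: C=39.79 M=36.21 R=65.65 D=25.36
t=5.09: C=39.86 M=36.20 R=65.91 D=25.38
t=5.10: C=39.88 M=36.20 R=65.96 D=25.39
t=5.88: C=41.07 M=35.98 R=70.01 D=25.75
t=6.72: C=42.35 M=35.75 R=74.38 D=26.14
t=7.56: C=43.63 M=35.52 R=78.74 D=26.54
C(5.09)=39.865 < 39.873 but C(5.10)=39.880 ≥ 39.873, so the first grid time is t=5.10.

Threshold first reached at t = 5.10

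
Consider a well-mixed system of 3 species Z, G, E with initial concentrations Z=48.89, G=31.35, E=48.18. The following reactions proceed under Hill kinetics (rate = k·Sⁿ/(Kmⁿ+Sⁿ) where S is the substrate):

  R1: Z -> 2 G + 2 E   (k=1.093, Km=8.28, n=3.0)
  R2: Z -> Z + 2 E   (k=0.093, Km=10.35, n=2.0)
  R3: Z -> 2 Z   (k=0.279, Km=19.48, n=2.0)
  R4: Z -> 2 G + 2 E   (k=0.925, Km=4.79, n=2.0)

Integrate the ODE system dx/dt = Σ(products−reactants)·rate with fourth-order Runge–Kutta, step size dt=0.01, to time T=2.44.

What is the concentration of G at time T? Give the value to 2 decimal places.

G at T = 41.12

RK4 with dt=0.01: 244 steps to T=2.44. Trajectory (selected grid times):
t=0.00: Z=48.89 G=31.35 E=48.18
t=0.27: Z=48.41 G=32.43 E=49.31
t=0.54: Z=47.94 G=33.51 E=50.44
t=0.81: Z=47.46 G=34.60 E=51.57
t=1.08: Z=46.99 G=35.68 E=52.70
t=1.36: Z=46.49 G=36.80 E=53.87
t=1.63: Z=46.01 G=37.88 E=55.00
t=1.90: Z=45.54 G=38.96 E=56.13
t=2.17: Z=45.06 G=40.04 E=57.26
t=2.44: Z=44.58 G=41.12 E=58.38
Read off G at T=2.44: 41.12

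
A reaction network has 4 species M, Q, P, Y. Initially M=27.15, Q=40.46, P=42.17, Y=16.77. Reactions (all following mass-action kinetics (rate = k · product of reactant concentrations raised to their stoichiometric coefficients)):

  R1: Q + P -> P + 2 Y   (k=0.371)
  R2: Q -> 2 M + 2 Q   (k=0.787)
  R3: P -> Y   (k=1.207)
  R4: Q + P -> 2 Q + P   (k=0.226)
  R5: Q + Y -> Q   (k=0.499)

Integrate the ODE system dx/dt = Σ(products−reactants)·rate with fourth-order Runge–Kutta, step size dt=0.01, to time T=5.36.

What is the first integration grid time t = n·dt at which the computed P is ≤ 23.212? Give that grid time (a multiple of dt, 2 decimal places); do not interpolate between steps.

Threshold first reached at t = 0.50

RK4 with dt=0.01: 536 steps to T=5.36. Trajectory (selected grid times):
t=0.00: M=27.15 Q=40.46 P=42.17 Y=16.77
t=0.49: M=39.83 Q=6.20 P=23.34 Y=49.84
t=0.50: M=39.92 Q=6.04 P=23.06 Y=49.65
t=0.60: M=40.77 Q=4.77 P=20.44 Y=47.89
t=1.19: M=43.62 Q=2.17 P=10.03 Y=39.15
t=1.79: M=45.45 Q=1.87 P=4.86 Y=30.24
t=2.38: M=47.31 Q=2.21 P=2.38 Y=20.77
t=2.98: M=49.76 Q=3.06 P=1.16 Y=11.64
t=3.57: M=53.23 Q=4.54 P=0.57 Y=4.95
t=4.17: M=58.59 Q=7.02 P=0.27 Y=1.46
t=4.76: M=66.80 Q=10.99 P=0.13 Y=0.38
t=5.36: M=80.00 Q=17.47 P=0.07 Y=0.13
P(0.49)=23.343 > 23.212 but P(0.50)=23.063 ≤ 23.212, so the first grid time is t=0.50.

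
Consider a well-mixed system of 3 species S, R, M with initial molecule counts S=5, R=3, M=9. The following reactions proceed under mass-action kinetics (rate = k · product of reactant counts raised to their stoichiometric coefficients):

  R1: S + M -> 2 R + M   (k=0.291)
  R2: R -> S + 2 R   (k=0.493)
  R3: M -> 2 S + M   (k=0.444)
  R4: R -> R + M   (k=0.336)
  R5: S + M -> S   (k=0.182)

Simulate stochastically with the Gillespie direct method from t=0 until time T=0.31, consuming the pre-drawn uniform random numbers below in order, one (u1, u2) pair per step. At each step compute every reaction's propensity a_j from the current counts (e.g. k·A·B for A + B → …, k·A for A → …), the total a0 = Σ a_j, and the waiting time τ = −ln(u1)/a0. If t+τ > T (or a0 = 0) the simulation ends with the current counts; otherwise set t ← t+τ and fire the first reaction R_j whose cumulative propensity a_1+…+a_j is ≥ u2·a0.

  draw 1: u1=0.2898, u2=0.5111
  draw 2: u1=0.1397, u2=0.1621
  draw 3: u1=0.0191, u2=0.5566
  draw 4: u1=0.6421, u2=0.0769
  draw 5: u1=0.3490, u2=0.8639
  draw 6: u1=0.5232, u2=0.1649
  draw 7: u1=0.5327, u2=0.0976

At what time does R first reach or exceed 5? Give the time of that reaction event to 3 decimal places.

t=0.000: S=5 R=3 M=9
Draw 1: a1=13.095, a2=1.479, a3=3.996, a4=1.008, a5=8.190, a0=27.768; τ=−ln(0.2898)/27.768=0.045 → t=0.045; u2·a0=0.5111·27.768=14.192; a1=13.095 < 14.192 ≤ a1+a2=14.574 → R2 fires; S=6 R=4 M=9
Draw 2: a1=15.714, a2=1.972, a3=3.996, a4=1.344, a5=9.828, a0=32.854; τ=−ln(0.1397)/32.854=0.060 → t=0.105; u2·a0=0.1621·32.854=5.326 ≤ a1=15.714 → R1 fires; S=5 R=6 M=9
Draw 3: a1=13.095, a2=2.958, a3=3.996, a4=2.016, a5=8.190, a0=30.255; τ=−ln(0.0191)/30.255=0.131 → t=0.235; u2·a0=0.5566·30.255=16.840; a1+a2=16.053 < 16.840 ≤ a1+…+a3=20.049 → R3 fires; S=7 R=6 M=9
Draw 4: a1=18.333, a2=2.958, a3=3.996, a4=2.016, a5=11.466, a0=38.769; τ=−ln(0.6421)/38.769=0.011 → t=0.247; u2·a0=0.0769·38.769=2.981 ≤ a1=18.333 → R1 fires; S=6 R=8 M=9
Draw 5: a1=15.714, a2=3.944, a3=3.996, a4=2.688, a5=9.828, a0=36.170; τ=−ln(0.3490)/36.170=0.029 → t=0.276; u2·a0=0.8639·36.170=31.247; a1+…+a4=26.342 < 31.247 ≤ a1+…+a5=36.170 → R5 fires; S=6 R=8 M=8
Draw 6: a1=13.968, a2=3.944, a3=3.552, a4=2.688, a5=8.736, a0=32.888; τ=−ln(0.5232)/32.888=0.020 → t=0.296; u2·a0=0.1649·32.888=5.423 ≤ a1=13.968 → R1 fires; S=5 R=10 M=8
Draw 7: a1=11.640, a2=4.930, a3=3.552, a4=3.360, a5=7.280, a0=30.762; τ=−ln(0.5327)/30.762=0.020 → t=0.316 > T=0.31: stop.
R first becomes ≥ 5 when it reaches 6 at the event at t=0.105.

Threshold first reached at t = 0.105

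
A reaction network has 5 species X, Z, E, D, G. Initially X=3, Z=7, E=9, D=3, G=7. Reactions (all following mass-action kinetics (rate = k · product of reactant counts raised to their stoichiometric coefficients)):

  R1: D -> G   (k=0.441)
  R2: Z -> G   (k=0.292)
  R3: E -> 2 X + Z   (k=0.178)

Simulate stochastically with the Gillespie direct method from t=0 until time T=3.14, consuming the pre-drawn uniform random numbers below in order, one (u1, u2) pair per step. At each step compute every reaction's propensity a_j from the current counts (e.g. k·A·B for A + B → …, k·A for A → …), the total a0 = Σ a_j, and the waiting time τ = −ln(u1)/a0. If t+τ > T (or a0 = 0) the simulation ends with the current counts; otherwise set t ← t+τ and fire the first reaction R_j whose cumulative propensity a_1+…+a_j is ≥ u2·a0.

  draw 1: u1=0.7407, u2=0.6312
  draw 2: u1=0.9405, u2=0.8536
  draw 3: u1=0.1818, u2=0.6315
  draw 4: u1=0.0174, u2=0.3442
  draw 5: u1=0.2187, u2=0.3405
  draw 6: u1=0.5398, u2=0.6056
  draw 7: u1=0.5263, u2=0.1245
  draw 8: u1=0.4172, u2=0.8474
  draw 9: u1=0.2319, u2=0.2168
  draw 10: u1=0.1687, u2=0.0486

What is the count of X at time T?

t=0.000: X=3 Z=7 E=9 D=3 G=7
Draw 1: a1=1.323, a2=2.044, a3=1.602, a0=4.969; τ=−ln(0.7407)/4.969=0.060 → t=0.060; u2·a0=0.6312·4.969=3.136; a1=1.323 < 3.136 ≤ a1+a2=3.367 → R2 fires; X=3 Z=6 E=9 D=3 G=8
Draw 2: a1=1.323, a2=1.752, a3=1.602, a0=4.677; τ=−ln(0.9405)/4.677=0.013 → t=0.074; u2·a0=0.8536·4.677=3.992; a1+a2=3.075 < 3.992 ≤ a1+…+a3=4.677 → R3 fires; X=5 Z=7 E=8 D=3 G=8
Draw 3: a1=1.323, a2=2.044, a3=1.424, a0=4.791; τ=−ln(0.1818)/4.791=0.356 → t=0.429; u2·a0=0.6315·4.791=3.026; a1=1.323 < 3.026 ≤ a1+a2=3.367 → R2 fires; X=5 Z=6 E=8 D=3 G=9
Draw 4: a1=1.323, a2=1.752, a3=1.424, a0=4.499; τ=−ln(0.0174)/4.499=0.900 → t=1.330; u2·a0=0.3442·4.499=1.549; a1=1.323 < 1.549 ≤ a1+a2=3.075 → R2 fires; X=5 Z=5 E=8 D=3 G=10
Draw 5: a1=1.323, a2=1.460, a3=1.424, a0=4.207; τ=−ln(0.2187)/4.207=0.361 → t=1.691; u2·a0=0.3405·4.207=1.432; a1=1.323 < 1.432 ≤ a1+a2=2.783 → R2 fires; X=5 Z=4 E=8 D=3 G=11
Draw 6: a1=1.323, a2=1.168, a3=1.424, a0=3.915; τ=−ln(0.5398)/3.915=0.157 → t=1.849; u2·a0=0.6056·3.915=2.371; a1=1.323 < 2.371 ≤ a1+a2=2.491 → R2 fires; X=5 Z=3 E=8 D=3 G=12
Draw 7: a1=1.323, a2=0.876, a3=1.424, a0=3.623; τ=−ln(0.5263)/3.623=0.177 → t=2.026; u2·a0=0.1245·3.623=0.451 ≤ a1=1.323 → R1 fires; X=5 Z=3 E=8 D=2 G=13
Draw 8: a1=0.882, a2=0.876, a3=1.424, a0=3.182; τ=−ln(0.4172)/3.182=0.275 → t=2.301; u2·a0=0.8474·3.182=2.696; a1+a2=1.758 < 2.696 ≤ a1+…+a3=3.182 → R3 fires; X=7 Z=4 E=7 D=2 G=13
Draw 9: a1=0.882, a2=1.168, a3=1.246, a0=3.296; τ=−ln(0.2319)/3.296=0.443 → t=2.744; u2·a0=0.2168·3.296=0.715 ≤ a1=0.882 → R1 fires; X=7 Z=4 E=7 D=1 G=14
Draw 10: a1=0.441, a2=1.168, a3=1.246, a0=2.855; τ=−ln(0.1687)/2.855=0.623 → t=3.367 > T=3.14: stop.
Read off X at T=3.14: 7

X at T = 7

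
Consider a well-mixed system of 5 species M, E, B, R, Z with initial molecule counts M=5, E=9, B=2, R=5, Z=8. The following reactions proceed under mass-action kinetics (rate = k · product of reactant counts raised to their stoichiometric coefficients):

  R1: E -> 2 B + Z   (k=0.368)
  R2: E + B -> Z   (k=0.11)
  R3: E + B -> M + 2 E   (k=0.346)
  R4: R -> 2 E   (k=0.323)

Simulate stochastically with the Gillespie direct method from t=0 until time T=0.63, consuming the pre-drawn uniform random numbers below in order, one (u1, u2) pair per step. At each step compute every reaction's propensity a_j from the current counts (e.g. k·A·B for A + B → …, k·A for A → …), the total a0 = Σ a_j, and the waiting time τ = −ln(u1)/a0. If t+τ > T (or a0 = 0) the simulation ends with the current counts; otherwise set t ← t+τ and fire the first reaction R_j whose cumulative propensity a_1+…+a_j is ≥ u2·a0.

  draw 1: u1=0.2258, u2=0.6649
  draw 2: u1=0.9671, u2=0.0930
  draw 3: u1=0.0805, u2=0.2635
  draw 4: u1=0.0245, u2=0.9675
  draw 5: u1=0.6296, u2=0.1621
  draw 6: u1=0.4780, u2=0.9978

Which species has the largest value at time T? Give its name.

t=0.000: M=5 E=9 B=2 R=5 Z=8
Draw 1: a1=3.312, a2=1.980, a3=6.228, a4=1.615, a0=13.135; τ=−ln(0.2258)/13.135=0.113 → t=0.113; u2·a0=0.6649·13.135=8.733; a1+a2=5.292 < 8.733 ≤ a1+…+a3=11.520 → R3 fires; M=6 E=10 B=1 R=5 Z=8
Draw 2: a1=3.680, a2=1.100, a3=3.460, a4=1.615, a0=9.855; τ=−ln(0.9671)/9.855=0.003 → t=0.117; u2·a0=0.0930·9.855=0.917 ≤ a1=3.680 → R1 fires; M=6 E=9 B=3 R=5 Z=9
Draw 3: a1=3.312, a2=2.970, a3=9.342, a4=1.615, a0=17.239; τ=−ln(0.0805)/17.239=0.146 → t=0.263; u2·a0=0.2635·17.239=4.542; a1=3.312 < 4.542 ≤ a1+a2=6.282 → R2 fires; M=6 E=8 B=2 R=5 Z=10
Draw 4: a1=2.944, a2=1.760, a3=5.536, a4=1.615, a0=11.855; τ=−ln(0.0245)/11.855=0.313 → t=0.576; u2·a0=0.9675·11.855=11.470; a1+…+a3=10.240 < 11.470 ≤ a1+…+a4=11.855 → R4 fires; M=6 E=10 B=2 R=4 Z=10
Draw 5: a1=3.680, a2=2.200, a3=6.920, a4=1.292, a0=14.092; τ=−ln(0.6296)/14.092=0.033 → t=0.609; u2·a0=0.1621·14.092=2.284 ≤ a1=3.680 → R1 fires; M=6 E=9 B=4 R=4 Z=11
Draw 6: a1=3.312, a2=3.960, a3=12.456, a4=1.292, a0=21.020; τ=−ln(0.4780)/21.020=0.035 → t=0.644 > T=0.63: stop.
At T=0.63: M=6 E=9 B=4 R=4 Z=11; the largest is Z.

Dominant species at T: Z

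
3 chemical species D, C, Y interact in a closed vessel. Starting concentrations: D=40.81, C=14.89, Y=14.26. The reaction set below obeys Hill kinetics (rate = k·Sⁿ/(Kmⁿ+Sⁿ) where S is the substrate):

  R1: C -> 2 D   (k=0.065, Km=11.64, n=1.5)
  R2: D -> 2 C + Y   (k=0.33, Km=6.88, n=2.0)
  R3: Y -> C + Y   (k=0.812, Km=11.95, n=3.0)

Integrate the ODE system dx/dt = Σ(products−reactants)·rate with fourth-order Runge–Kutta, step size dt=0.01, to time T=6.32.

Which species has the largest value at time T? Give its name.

Dominant species at T: D

RK4 with dt=0.01: 632 steps to T=6.32. Trajectory (selected grid times):
t=0.00: D=40.81 C=14.89 Y=14.26
t=0.70: D=40.64 C=15.67 Y=14.48
t=1.40: D=40.47 C=16.46 Y=14.71
t=2.11: D=40.30 C=17.27 Y=14.94
t=2.81: D=40.14 C=18.06 Y=15.16
t=3.51: D=39.97 C=18.87 Y=15.39
t=4.21: D=39.81 C=19.67 Y=15.61
t=4.92: D=39.65 C=20.50 Y=15.84
t=5.62: D=39.49 C=21.31 Y=16.06
t=6.32: D=39.33 C=22.13 Y=16.29
At T=6.32: D=39.33 C=22.13 Y=16.29; the largest is D.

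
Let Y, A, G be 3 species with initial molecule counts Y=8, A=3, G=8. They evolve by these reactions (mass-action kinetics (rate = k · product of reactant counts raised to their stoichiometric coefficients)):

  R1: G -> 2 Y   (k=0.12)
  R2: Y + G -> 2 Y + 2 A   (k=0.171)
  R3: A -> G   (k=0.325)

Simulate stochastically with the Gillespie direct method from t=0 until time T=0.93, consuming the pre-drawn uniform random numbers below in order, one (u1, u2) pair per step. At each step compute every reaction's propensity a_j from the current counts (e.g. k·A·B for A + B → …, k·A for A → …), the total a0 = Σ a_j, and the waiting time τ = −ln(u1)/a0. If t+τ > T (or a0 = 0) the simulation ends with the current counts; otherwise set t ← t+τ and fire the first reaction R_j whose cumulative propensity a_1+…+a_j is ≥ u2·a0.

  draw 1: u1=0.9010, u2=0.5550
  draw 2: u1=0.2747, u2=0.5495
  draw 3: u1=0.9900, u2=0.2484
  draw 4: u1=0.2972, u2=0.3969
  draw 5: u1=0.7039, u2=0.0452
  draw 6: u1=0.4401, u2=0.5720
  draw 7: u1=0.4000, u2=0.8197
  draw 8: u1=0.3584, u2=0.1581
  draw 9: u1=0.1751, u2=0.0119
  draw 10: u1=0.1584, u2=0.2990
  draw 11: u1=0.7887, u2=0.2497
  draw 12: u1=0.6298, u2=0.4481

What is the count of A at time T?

t=0.000: Y=8 A=3 G=8
Draw 1: a1=0.960, a2=10.944, a3=0.975, a0=12.879; τ=−ln(0.9010)/12.879=0.008 → t=0.008; u2·a0=0.5550·12.879=7.148; a1=0.960 < 7.148 ≤ a1+a2=11.904 → R2 fires; Y=9 A=5 G=7
Draw 2: a1=0.840, a2=10.773, a3=1.625, a0=13.238; τ=−ln(0.2747)/13.238=0.098 → t=0.106; u2·a0=0.5495·13.238=7.274; a1=0.840 < 7.274 ≤ a1+a2=11.613 → R2 fires; Y=10 A=7 G=6
Draw 3: a1=0.720, a2=10.260, a3=2.275, a0=13.255; τ=−ln(0.9900)/13.255=0.001 → t=0.106; u2·a0=0.2484·13.255=3.293; a1=0.720 < 3.293 ≤ a1+a2=10.980 → R2 fires; Y=11 A=9 G=5
Draw 4: a1=0.600, a2=9.405, a3=2.925, a0=12.930; τ=−ln(0.2972)/12.930=0.094 → t=0.200; u2·a0=0.3969·12.930=5.132; a1=0.600 < 5.132 ≤ a1+a2=10.005 → R2 fires; Y=12 A=11 G=4
Draw 5: a1=0.480, a2=8.208, a3=3.575, a0=12.263; τ=−ln(0.7039)/12.263=0.029 → t=0.229; u2·a0=0.0452·12.263=0.554; a1=0.480 < 0.554 ≤ a1+a2=8.688 → R2 fires; Y=13 A=13 G=3
Draw 6: a1=0.360, a2=6.669, a3=4.225, a0=11.254; τ=−ln(0.4401)/11.254=0.073 → t=0.302; u2·a0=0.5720·11.254=6.437; a1=0.360 < 6.437 ≤ a1+a2=7.029 → R2 fires; Y=14 A=15 G=2
Draw 7: a1=0.240, a2=4.788, a3=4.875, a0=9.903; τ=−ln(0.4000)/9.903=0.093 → t=0.394; u2·a0=0.8197·9.903=8.117; a1+a2=5.028 < 8.117 ≤ a1+…+a3=9.903 → R3 fires; Y=14 A=14 G=3
Draw 8: a1=0.360, a2=7.182, a3=4.550, a0=12.092; τ=−ln(0.3584)/12.092=0.085 → t=0.479; u2·a0=0.1581·12.092=1.912; a1=0.360 < 1.912 ≤ a1+a2=7.542 → R2 fires; Y=15 A=16 G=2
Draw 9: a1=0.240, a2=5.130, a3=5.200, a0=10.570; τ=−ln(0.1751)/10.570=0.165 → t=0.644; u2·a0=0.0119·10.570=0.126 ≤ a1=0.240 → R1 fires; Y=17 A=16 G=1
Draw 10: a1=0.120, a2=2.907, a3=5.200, a0=8.227; τ=−ln(0.1584)/8.227=0.224 → t=0.868; u2·a0=0.2990·8.227=2.460; a1=0.120 < 2.460 ≤ a1+a2=3.027 → R2 fires; Y=18 A=18 G=0
Draw 11: a1=0.000, a2=0.000, a3=5.850, a0=5.850; τ=−ln(0.7887)/5.850=0.041 → t=0.909; u2·a0=0.2497·5.850=1.461; a1+a2=0.000 < 1.461 ≤ a1+…+a3=5.850 → R3 fires; Y=18 A=17 G=1
Draw 12: a1=0.120, a2=3.078, a3=5.525, a0=8.723; τ=−ln(0.6298)/8.723=0.053 → t=0.962 > T=0.93: stop.
Read off A at T=0.93: 17

A at T = 17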